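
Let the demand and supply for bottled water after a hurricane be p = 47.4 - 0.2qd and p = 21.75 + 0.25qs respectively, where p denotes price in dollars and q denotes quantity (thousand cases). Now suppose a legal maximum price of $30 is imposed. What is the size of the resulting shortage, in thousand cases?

54

Rearranging demand gives qd = 237 - 5p; rearranging supply gives qs = 4p - 87. Equilibrium: 237 - 5p = 4p - 87, so 324 = 9p and p* = 36, q* = 57.
The ceiling of 30 is below the equilibrium price 36, so it binds.
At p = 30: qd = 237 - 5·30 = 87 and qs = 4·30 - 87 = 33.
Shortage = qd - qs = 87 - 33 = 54.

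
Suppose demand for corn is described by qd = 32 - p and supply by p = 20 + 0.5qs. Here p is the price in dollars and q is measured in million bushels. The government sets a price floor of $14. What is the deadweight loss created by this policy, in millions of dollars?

0

Rearranging supply gives qs = 2p - 40. Equilibrium: 32 - p = 2p - 40, so 72 = 3p and p* = 24, q* = 8.
The floor of 14 is below the equilibrium price 24, so it is not binding; the market clears at p* = 24, q* = 8.
Since the control does not bind, no trades are prevented and deadweight loss is zero.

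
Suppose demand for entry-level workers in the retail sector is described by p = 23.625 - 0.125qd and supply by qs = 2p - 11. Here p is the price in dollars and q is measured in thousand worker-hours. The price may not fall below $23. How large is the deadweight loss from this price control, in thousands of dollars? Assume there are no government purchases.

Rearranging demand gives qd = 189 - 8p. Without the control the market clears where 189 - 8p = 2p - 11, i.e. p* = 20 and q* = 29.
The floor of 23 is above the equilibrium price 20, so it binds.
At p = 23: qd = 189 - 8·23 = 5 and qs = 2·23 - 11 = 35.
Quantity traded falls to 5. At q = 5 the demand price is (189 - 5)/8 = 23 and the supply price is (11 + 5)/2 = 8.
Deadweight loss = ½ · (23 - 8) · (29 - 5) = ½ · 15 · 24 = 180.

180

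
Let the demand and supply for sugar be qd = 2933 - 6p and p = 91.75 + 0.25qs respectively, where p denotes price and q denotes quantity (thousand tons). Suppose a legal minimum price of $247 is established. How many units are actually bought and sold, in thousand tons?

Rearranging supply gives qs = 4p - 367. Without the control the market clears where 2933 - 6p = 4p - 367, i.e. p* = 330 and q* = 953.
Since 247 is below p* = 330, the floor does not bind and the free-market outcome prevails.

953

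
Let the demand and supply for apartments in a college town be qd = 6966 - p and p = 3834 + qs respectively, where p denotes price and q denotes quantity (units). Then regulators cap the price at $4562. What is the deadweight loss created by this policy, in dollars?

Rearranging supply gives qs = p - 3834. Equilibrium: 6966 - p = p - 3834, so 10800 = 2p and p* = 5400, q* = 1566.
Because the ceiling (4562) lies below the market-clearing price, it is binding.
At p = 4562: qd = 6966 - 4562 = 2404 and qs = 4562 - 3834 = 728.
Quantity traded falls to 728. At q = 728 the demand price is 6966 - 728 = 6238 and the supply price is 3834 + 728 = 4562.
Deadweight loss = ½ · (6238 - 4562) · (1566 - 728) = ½ · 1676 · 838 = 702244.

702244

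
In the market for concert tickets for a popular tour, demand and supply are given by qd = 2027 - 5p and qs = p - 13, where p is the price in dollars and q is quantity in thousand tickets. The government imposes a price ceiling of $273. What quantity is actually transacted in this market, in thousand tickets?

260

In a free market, 2027 - 5p = p - 13 gives the equilibrium p* = 340, q* = 327.
Because the ceiling (273) lies below the market-clearing price, it is binding.
At p = 273: qd = 2027 - 5·273 = 662 and qs = 273 - 13 = 260.
The quantity actually transacted is the short side, supply: 260.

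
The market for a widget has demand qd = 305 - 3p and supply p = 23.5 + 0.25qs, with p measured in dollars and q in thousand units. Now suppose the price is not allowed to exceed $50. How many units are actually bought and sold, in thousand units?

Rearranging supply gives qs = 4p - 94. Setting quantity demanded equal to quantity supplied, 305 - 3p = 4p - 94, gives p* = 57 and q* = 134.
The ceiling of 50 is below the equilibrium price 57, so it binds.
At p = 50: qd = 305 - 3·50 = 155 and qs = 4·50 - 94 = 106.
The quantity actually transacted is the short side, supply: 106.

106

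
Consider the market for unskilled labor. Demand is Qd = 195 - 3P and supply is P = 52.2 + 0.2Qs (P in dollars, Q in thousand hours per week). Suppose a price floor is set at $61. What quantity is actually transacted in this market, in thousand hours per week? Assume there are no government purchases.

12

Rearranging supply gives Qs = 5P - 261. Without the control the market clears where 195 - 3P = 5P - 261, i.e. P* = 57 and Q* = 24.
Since 61 > 57, the floor is binding.
At P = 61: Qd = 195 - 3·61 = 12 and Qs = 5·61 - 261 = 44.
The quantity actually transacted is the short side, demand: 12.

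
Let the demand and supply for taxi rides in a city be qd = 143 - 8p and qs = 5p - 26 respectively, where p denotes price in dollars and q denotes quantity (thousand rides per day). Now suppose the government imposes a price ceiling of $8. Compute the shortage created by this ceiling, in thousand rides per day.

Setting quantity demanded equal to quantity supplied, 143 - 8p = 5p - 26, gives p* = 13 and q* = 39.
Because the ceiling (8) lies below the market-clearing price, it is binding.
At p = 8: qd = 143 - 8·8 = 79 and qs = 5·8 - 26 = 14.
Shortage = qd - qs = 79 - 14 = 65.

65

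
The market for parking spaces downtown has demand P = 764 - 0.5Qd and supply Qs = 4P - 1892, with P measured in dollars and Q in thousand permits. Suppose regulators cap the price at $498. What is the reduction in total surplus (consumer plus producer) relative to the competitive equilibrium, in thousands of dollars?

31104

Rearranging demand gives Qd = 1528 - 2P. Equilibrium: 1528 - 2P = 4P - 1892, so 3420 = 6P and P* = 570, Q* = 388.
Because the ceiling (498) lies below the market-clearing price, it is binding.
At P = 498: Qd = 1528 - 2·498 = 532 and Qs = 4·498 - 1892 = 100.
Quantity traded falls to 100. At Q = 100 the demand price is (1528 - 100)/2 = 714 and the supply price is (1892 + 100)/4 = 498.
Deadweight loss = ½ · (714 - 498) · (388 - 100) = ½ · 216 · 288 = 31104.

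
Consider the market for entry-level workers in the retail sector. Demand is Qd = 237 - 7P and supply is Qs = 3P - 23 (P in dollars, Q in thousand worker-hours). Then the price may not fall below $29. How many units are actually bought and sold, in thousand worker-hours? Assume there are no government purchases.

34

In a free market, 237 - 7P = 3P - 23 gives the equilibrium P* = 26, Q* = 55.
Since 29 > 26, the floor is binding.
At P = 29: Qd = 237 - 7·29 = 34 and Qs = 3·29 - 23 = 64.
The quantity actually transacted is the short side, demand: 34.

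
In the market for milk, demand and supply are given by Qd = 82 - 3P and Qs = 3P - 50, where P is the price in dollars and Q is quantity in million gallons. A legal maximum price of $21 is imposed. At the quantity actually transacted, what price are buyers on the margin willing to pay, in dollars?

23

Without the control the market clears where 82 - 3P = 3P - 50, i.e. P* = 22 and Q* = 16.
Since 21 < 22, the ceiling is binding.
At P = 21: Qd = 82 - 3·21 = 19 and Qs = 3·21 - 50 = 13.
Only 13 units reach the market. On the demand curve, the marginal buyer's willingness to pay at Q = 13 is (82 - 13)/3 = 23.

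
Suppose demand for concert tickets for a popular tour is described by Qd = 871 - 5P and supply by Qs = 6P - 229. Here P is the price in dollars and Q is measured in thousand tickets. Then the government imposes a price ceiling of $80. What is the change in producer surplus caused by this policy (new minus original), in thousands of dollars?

Equilibrium: 871 - 5P = 6P - 229, so 1100 = 11P and P* = 100, Q* = 371.
The ceiling of 80 is below the equilibrium price 100, so it binds.
At P = 80: Qd = 871 - 5·80 = 471 and Qs = 6·80 - 229 = 251.
Producer surplus without the control is ½ · (100 - 229/6) · 371 = 137641/12.
With the ceiling, producers sell 251 units at 80, so PS = ½ · (80 - 229/6) · 251 = 63001/12.
Change in producer surplus = 63001/12 - 137641/12 = -6220.

-6220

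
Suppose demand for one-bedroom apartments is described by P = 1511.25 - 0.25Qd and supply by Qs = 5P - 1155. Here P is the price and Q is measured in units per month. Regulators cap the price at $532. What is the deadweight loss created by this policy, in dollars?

404010

Rearranging demand gives Qd = 6045 - 4P. Equilibrium: 6045 - 4P = 5P - 1155, so 7200 = 9P and P* = 800, Q* = 2845.
Because the ceiling (532) lies below the market-clearing price, it is binding.
At P = 532: Qd = 6045 - 4·532 = 3917 and Qs = 5·532 - 1155 = 1505.
Quantity traded falls to 1505. At Q = 1505 the demand price is (6045 - 1505)/4 = 1135 and the supply price is (1155 + 1505)/5 = 532.
Deadweight loss = ½ · (1135 - 532) · (2845 - 1505) = ½ · 603 · 1340 = 404010.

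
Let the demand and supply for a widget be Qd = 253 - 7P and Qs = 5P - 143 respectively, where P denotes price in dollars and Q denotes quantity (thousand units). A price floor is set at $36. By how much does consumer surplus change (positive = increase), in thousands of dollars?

In a free market, 253 - 7P = 5P - 143 gives the equilibrium P* = 33, Q* = 22.
The floor of 36 is above the equilibrium price 33, so it binds.
At P = 36: Qd = 253 - 7·36 = 1 and Qs = 5·36 - 143 = 37.
Consumer surplus without the control is ½ · (253/7 - 33) · 22 = 242/7.
With the floor, consumers buy 1 units at 36, so CS = ½ · (253/7 - 36) · 1 = 1/14.
Change in consumer surplus = 1/14 - 242/7 = -34.5.

-34.5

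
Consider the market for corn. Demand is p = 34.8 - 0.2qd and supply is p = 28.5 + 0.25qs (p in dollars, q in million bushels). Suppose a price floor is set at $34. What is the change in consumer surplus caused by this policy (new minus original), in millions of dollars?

Rearranging demand gives qd = 174 - 5p; rearranging supply gives qs = 4p - 114. In a free market, 174 - 5p = 4p - 114 gives the equilibrium p* = 32, q* = 14.
Because the floor (34) lies above the market-clearing price, it is binding.
At p = 34: qd = 174 - 5·34 = 4 and qs = 4·34 - 114 = 22.
Consumer surplus without the control is ½ · (34.8 - 32) · 14 = 19.6.
With the floor, consumers buy 4 units at 34, so CS = ½ · (34.8 - 34) · 4 = 1.6.
Change in consumer surplus = 1.6 - 19.6 = -18.

-18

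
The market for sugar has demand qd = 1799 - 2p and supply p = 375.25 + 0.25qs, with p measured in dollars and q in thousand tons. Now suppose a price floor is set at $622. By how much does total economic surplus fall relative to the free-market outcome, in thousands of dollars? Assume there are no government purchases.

Rearranging supply gives qs = 4p - 1501. Setting quantity demanded equal to quantity supplied, 1799 - 2p = 4p - 1501, gives p* = 550 and q* = 699.
Since 622 > 550, the floor is binding.
At p = 622: qd = 1799 - 2·622 = 555 and qs = 4·622 - 1501 = 987.
Quantity traded falls to 555. At q = 555 the demand price is (1799 - 555)/2 = 622 and the supply price is (1501 + 555)/4 = 514.
Deadweight loss = ½ · (622 - 514) · (699 - 555) = ½ · 108 · 144 = 7776.

7776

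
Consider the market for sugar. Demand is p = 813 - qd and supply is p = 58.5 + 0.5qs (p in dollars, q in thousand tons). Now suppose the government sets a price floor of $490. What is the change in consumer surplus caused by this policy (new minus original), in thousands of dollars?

Rearranging demand gives qd = 813 - p; rearranging supply gives qs = 2p - 117. In a free market, 813 - p = 2p - 117 gives the equilibrium p* = 310, q* = 503.
Because the floor (490) lies above the market-clearing price, it is binding.
At p = 490: qd = 813 - 490 = 323 and qs = 2·490 - 117 = 863.
Consumer surplus without the control is ½ · (813 - 310) · 503 = 126504.5.
With the floor, consumers buy 323 units at 490, so CS = ½ · (813 - 490) · 323 = 52164.5.
Change in consumer surplus = 52164.5 - 126504.5 = -74340.

-74340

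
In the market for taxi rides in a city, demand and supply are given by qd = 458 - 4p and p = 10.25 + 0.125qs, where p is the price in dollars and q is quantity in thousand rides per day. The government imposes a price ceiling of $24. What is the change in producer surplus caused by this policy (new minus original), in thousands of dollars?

Rearranging supply gives qs = 8p - 82. Equilibrium: 458 - 4p = 8p - 82, so 540 = 12p and p* = 45, q* = 278.
Since 24 < 45, the ceiling is binding.
At p = 24: qd = 458 - 4·24 = 362 and qs = 8·24 - 82 = 110.
Producer surplus without the control is ½ · (45 - 10.25) · 278 = 4830.25.
With the ceiling, producers sell 110 units at 24, so PS = ½ · (24 - 10.25) · 110 = 756.25.
Change in producer surplus = 756.25 - 4830.25 = -4074.

-4074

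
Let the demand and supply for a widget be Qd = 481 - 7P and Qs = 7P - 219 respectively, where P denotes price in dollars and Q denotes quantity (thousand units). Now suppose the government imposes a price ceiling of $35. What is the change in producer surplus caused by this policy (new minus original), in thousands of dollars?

-1177.5

Equilibrium: 481 - 7P = 7P - 219, so 700 = 14P and P* = 50, Q* = 131.
The ceiling of 35 is below the equilibrium price 50, so it binds.
At P = 35: Qd = 481 - 7·35 = 236 and Qs = 7·35 - 219 = 26.
Producer surplus without the control is ½ · (50 - 219/7) · 131 = 17161/14.
With the ceiling, producers sell 26 units at 35, so PS = ½ · (35 - 219/7) · 26 = 338/7.
Change in producer surplus = 338/7 - 17161/14 = -1177.5.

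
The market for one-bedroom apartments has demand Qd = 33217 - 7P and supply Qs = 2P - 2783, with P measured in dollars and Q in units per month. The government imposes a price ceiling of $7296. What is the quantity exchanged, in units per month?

5217

Equilibrium: 33217 - 7P = 2P - 2783, so 36000 = 9P and P* = 4000, Q* = 5217.
The ceiling of 7296 is above the equilibrium price 4000, so it is not binding; the market clears at P* = 4000, Q* = 5217.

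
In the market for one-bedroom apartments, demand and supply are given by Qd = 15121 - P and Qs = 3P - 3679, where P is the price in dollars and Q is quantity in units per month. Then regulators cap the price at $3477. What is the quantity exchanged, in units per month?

6752

Without the control the market clears where 15121 - P = 3P - 3679, i.e. P* = 4700 and Q* = 10421.
Because the ceiling (3477) lies below the market-clearing price, it is binding.
At P = 3477: Qd = 15121 - 3477 = 11644 and Qs = 3·3477 - 3679 = 6752.
The quantity actually transacted is the short side, supply: 6752.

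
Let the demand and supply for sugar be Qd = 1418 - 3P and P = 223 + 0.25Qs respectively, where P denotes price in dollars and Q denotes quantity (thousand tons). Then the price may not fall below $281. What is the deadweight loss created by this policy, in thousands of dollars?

Rearranging supply gives Qs = 4P - 892. Without the control the market clears where 1418 - 3P = 4P - 892, i.e. P* = 330 and Q* = 428.
Since 281 is below P* = 330, the floor does not bind and the free-market outcome prevails.
Since the control does not bind, no trades are prevented and deadweight loss is zero.

0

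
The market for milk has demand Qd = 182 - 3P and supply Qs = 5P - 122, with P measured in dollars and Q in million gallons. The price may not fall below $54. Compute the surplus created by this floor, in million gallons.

Equilibrium: 182 - 3P = 5P - 122, so 304 = 8P and P* = 38, Q* = 68.
The floor of 54 is above the equilibrium price 38, so it binds.
At P = 54: Qd = 182 - 3·54 = 20 and Qs = 5·54 - 122 = 148.
Surplus = Qs - Qd = 148 - 20 = 128.

128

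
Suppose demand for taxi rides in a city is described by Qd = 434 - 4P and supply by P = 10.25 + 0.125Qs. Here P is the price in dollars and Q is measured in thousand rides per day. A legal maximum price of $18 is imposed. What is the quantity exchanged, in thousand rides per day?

Rearranging supply gives Qs = 8P - 82. Equilibrium: 434 - 4P = 8P - 82, so 516 = 12P and P* = 43, Q* = 262.
The ceiling of 18 is below the equilibrium price 43, so it binds.
At P = 18: Qd = 434 - 4·18 = 362 and Qs = 8·18 - 82 = 62.
The quantity actually transacted is the short side, supply: 62.

62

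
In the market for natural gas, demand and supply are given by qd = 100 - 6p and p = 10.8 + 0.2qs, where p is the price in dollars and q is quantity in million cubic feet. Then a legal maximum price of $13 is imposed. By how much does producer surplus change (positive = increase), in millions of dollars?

-13.5

Rearranging supply gives qs = 5p - 54. Without the control the market clears where 100 - 6p = 5p - 54, i.e. p* = 14 and q* = 16.
Since 13 < 14, the ceiling is binding.
At p = 13: qd = 100 - 6·13 = 22 and qs = 5·13 - 54 = 11.
Producer surplus without the control is ½ · (14 - 10.8) · 16 = 25.6.
With the ceiling, producers sell 11 units at 13, so PS = ½ · (13 - 10.8) · 11 = 12.1.
Change in producer surplus = 12.1 - 25.6 = -13.5.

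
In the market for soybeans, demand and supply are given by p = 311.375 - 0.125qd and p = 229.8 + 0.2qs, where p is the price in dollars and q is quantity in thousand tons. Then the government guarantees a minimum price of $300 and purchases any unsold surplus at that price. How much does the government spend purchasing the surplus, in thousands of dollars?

Rearranging demand gives qd = 2491 - 8p; rearranging supply gives qs = 5p - 1149. Without the control the market clears where 2491 - 8p = 5p - 1149, i.e. p* = 280 and q* = 251.
Since 300 > 280, the floor is binding.
At p = 300: qd = 2491 - 8·300 = 91 and qs = 5·300 - 1149 = 351.
Surplus = qs - qd = 260.
Government expenditure = surplus × support price = 260 × 300 = 78000.

78000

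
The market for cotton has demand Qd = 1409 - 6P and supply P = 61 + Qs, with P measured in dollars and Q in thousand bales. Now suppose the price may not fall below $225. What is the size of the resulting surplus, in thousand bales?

105

Rearranging supply gives Qs = P - 61. Without the control the market clears where 1409 - 6P = P - 61, i.e. P* = 210 and Q* = 149.
Since 225 > 210, the floor is binding.
At P = 225: Qd = 1409 - 6·225 = 59 and Qs = 225 - 61 = 164.
Surplus = Qs - Qd = 164 - 59 = 105.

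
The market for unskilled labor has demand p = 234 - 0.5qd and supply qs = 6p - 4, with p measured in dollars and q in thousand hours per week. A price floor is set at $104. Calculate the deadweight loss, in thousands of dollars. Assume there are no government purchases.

2700

Rearranging demand gives qd = 468 - 2p. In a free market, 468 - 2p = 6p - 4 gives the equilibrium p* = 59, q* = 350.
The floor of 104 is above the equilibrium price 59, so it binds.
At p = 104: qd = 468 - 2·104 = 260 and qs = 6·104 - 4 = 620.
Quantity traded falls to 260. At q = 260 the demand price is (468 - 260)/2 = 104 and the supply price is (4 + 260)/6 = 44.
Deadweight loss = ½ · (104 - 44) · (350 - 260) = ½ · 60 · 90 = 2700.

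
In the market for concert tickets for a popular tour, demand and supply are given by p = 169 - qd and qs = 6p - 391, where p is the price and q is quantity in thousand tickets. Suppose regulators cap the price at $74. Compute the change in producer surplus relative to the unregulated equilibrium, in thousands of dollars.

-426

Rearranging demand gives qd = 169 - p. Setting quantity demanded equal to quantity supplied, 169 - p = 6p - 391, gives p* = 80 and q* = 89.
Since 74 < 80, the ceiling is binding.
At p = 74: qd = 169 - 74 = 95 and qs = 6·74 - 391 = 53.
Producer surplus without the control is ½ · (80 - 391/6) · 89 = 7921/12.
With the ceiling, producers sell 53 units at 74, so PS = ½ · (74 - 391/6) · 53 = 2809/12.
Change in producer surplus = 2809/12 - 7921/12 = -426.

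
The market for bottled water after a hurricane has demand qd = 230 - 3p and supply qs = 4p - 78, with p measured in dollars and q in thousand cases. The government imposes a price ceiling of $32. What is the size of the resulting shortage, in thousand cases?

84

Equilibrium: 230 - 3p = 4p - 78, so 308 = 7p and p* = 44, q* = 98.
The ceiling of 32 is below the equilibrium price 44, so it binds.
At p = 32: qd = 230 - 3·32 = 134 and qs = 4·32 - 78 = 50.
Shortage = qd - qs = 134 - 50 = 84.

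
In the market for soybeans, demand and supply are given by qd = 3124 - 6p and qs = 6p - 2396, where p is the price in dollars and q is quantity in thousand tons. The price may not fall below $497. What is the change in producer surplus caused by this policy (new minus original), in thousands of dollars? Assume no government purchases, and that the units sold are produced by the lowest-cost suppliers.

Setting quantity demanded equal to quantity supplied, 3124 - 6p = 6p - 2396, gives p* = 460 and q* = 364.
Since 497 > 460, the floor is binding.
At p = 497: qd = 3124 - 6·497 = 142 and qs = 6·497 - 2396 = 586.
Producer surplus without the control is ½ · (460 - 1198/3) · 364 = 33124/3.
With the floor, 142 units are sold at 497. The supply price at q = 142 is 423, so PS = ½ · [(497 - 1198/3) + (497 - 423)] · 142 = 36565/3.
Change in producer surplus = 36565/3 - 33124/3 = 1147.

1147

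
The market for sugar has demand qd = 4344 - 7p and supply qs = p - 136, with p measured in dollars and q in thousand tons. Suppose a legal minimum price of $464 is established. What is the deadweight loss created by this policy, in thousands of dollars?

0

Without the control the market clears where 4344 - 7p = p - 136, i.e. p* = 560 and q* = 424.
The floor of 464 is below the equilibrium price 560, so it is not binding; the market clears at p* = 560, q* = 424.
Since the control does not bind, no trades are prevented and deadweight loss is zero.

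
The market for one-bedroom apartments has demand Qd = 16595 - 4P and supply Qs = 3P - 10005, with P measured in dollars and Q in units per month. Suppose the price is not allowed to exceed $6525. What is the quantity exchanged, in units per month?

In a free market, 16595 - 4P = 3P - 10005 gives the equilibrium P* = 3800, Q* = 1395.
Since 6525 is above P* = 3800, the ceiling does not bind and the free-market outcome prevails.

1395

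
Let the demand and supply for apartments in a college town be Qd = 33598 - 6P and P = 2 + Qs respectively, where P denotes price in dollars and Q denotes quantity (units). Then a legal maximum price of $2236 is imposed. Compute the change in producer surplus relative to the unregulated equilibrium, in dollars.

-9015024

Rearranging supply gives Qs = P - 2. Equilibrium: 33598 - 6P = P - 2, so 33600 = 7P and P* = 4800, Q* = 4798.
Because the ceiling (2236) lies below the market-clearing price, it is binding.
At P = 2236: Qd = 33598 - 6·2236 = 20182 and Qs = 2236 - 2 = 2234.
Producer surplus without the control is ½ · (4800 - 2) · 4798 = 11510402.
With the ceiling, producers sell 2234 units at 2236, so PS = ½ · (2236 - 2) · 2234 = 2495378.
Change in producer surplus = 2495378 - 11510402 = -9015024.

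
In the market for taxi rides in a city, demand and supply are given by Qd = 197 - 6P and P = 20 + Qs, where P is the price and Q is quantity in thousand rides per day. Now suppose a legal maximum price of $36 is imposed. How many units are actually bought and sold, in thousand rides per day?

Rearranging supply gives Qs = P - 20. In a free market, 197 - 6P = P - 20 gives the equilibrium P* = 31, Q* = 11.
The ceiling of 36 is above the equilibrium price 31, so it is not binding; the market clears at P* = 31, Q* = 11.

11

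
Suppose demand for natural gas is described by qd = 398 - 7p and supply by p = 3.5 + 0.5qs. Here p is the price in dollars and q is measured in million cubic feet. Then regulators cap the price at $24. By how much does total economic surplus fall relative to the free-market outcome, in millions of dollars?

567

Rearranging supply gives qs = 2p - 7. In a free market, 398 - 7p = 2p - 7 gives the equilibrium p* = 45, q* = 83.
Because the ceiling (24) lies below the market-clearing price, it is binding.
At p = 24: qd = 398 - 7·24 = 230 and qs = 2·24 - 7 = 41.
Quantity traded falls to 41. At q = 41 the demand price is (398 - 41)/7 = 51 and the supply price is (7 + 41)/2 = 24.
Deadweight loss = ½ · (51 - 24) · (83 - 41) = ½ · 27 · 42 = 567.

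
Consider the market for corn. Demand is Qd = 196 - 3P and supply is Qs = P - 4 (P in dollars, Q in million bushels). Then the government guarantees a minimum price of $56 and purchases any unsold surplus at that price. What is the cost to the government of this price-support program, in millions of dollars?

Equilibrium: 196 - 3P = P - 4, so 200 = 4P and P* = 50, Q* = 46.
Since 56 > 50, the floor is binding.
At P = 56: Qd = 196 - 3·56 = 28 and Qs = 56 - 4 = 52.
Surplus = Qs - Qd = 24.
Government expenditure = surplus × support price = 24 × 56 = 1344.

1344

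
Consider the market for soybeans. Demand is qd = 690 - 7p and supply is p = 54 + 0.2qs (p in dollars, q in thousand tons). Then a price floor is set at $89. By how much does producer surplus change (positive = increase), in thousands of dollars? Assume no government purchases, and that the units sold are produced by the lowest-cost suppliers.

Rearranging supply gives qs = 5p - 270. In a free market, 690 - 7p = 5p - 270 gives the equilibrium p* = 80, q* = 130.
The floor of 89 is above the equilibrium price 80, so it binds.
At p = 89: qd = 690 - 7·89 = 67 and qs = 5·89 - 270 = 175.
Producer surplus without the control is ½ · (80 - 54) · 130 = 1690.
With the floor, 67 units are sold at 89. The supply price at q = 67 is 67.4, so PS = ½ · [(89 - 54) + (89 - 67.4)] · 67 = 1896.1.
Change in producer surplus = 1896.1 - 1690 = 206.1.

206.1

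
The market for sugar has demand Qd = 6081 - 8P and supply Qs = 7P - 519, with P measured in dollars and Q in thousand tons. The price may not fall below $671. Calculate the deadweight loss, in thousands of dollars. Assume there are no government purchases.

457380

Setting quantity demanded equal to quantity supplied, 6081 - 8P = 7P - 519, gives P* = 440 and Q* = 2561.
Because the floor (671) lies above the market-clearing price, it is binding.
At P = 671: Qd = 6081 - 8·671 = 713 and Qs = 7·671 - 519 = 4178.
Quantity traded falls to 713. At Q = 713 the demand price is (6081 - 713)/8 = 671 and the supply price is (519 + 713)/7 = 176.
Deadweight loss = ½ · (671 - 176) · (2561 - 713) = ½ · 495 · 1848 = 457380.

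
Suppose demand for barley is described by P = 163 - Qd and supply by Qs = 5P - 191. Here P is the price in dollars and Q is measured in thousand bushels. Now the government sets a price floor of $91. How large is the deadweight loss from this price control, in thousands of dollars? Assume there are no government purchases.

614.4

Rearranging demand gives Qd = 163 - P. Setting quantity demanded equal to quantity supplied, 163 - P = 5P - 191, gives P* = 59 and Q* = 104.
Since 91 > 59, the floor is binding.
At P = 91: Qd = 163 - 91 = 72 and Qs = 5·91 - 191 = 264.
Quantity traded falls to 72. At Q = 72 the demand price is 163 - 72 = 91 and the supply price is (191 + 72)/5 = 52.6.
Deadweight loss = ½ · (91 - 52.6) · (104 - 72) = ½ · 38.4 · 32 = 614.4.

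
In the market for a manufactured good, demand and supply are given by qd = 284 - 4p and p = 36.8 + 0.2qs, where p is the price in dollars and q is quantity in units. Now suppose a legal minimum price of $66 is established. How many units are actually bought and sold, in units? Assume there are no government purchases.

Rearranging supply gives qs = 5p - 184. Setting quantity demanded equal to quantity supplied, 284 - 4p = 5p - 184, gives p* = 52 and q* = 76.
Since 66 > 52, the floor is binding.
At p = 66: qd = 284 - 4·66 = 20 and qs = 5·66 - 184 = 146.
The quantity actually transacted is the short side, demand: 20.

20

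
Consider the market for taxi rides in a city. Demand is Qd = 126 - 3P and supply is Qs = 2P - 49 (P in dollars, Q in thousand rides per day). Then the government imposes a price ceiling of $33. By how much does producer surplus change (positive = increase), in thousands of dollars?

In a free market, 126 - 3P = 2P - 49 gives the equilibrium P* = 35, Q* = 21.
The ceiling of 33 is below the equilibrium price 35, so it binds.
At P = 33: Qd = 126 - 3·33 = 27 and Qs = 2·33 - 49 = 17.
Producer surplus without the control is ½ · (35 - 24.5) · 21 = 110.25.
With the ceiling, producers sell 17 units at 33, so PS = ½ · (33 - 24.5) · 17 = 72.25.
Change in producer surplus = 72.25 - 110.25 = -38.

-38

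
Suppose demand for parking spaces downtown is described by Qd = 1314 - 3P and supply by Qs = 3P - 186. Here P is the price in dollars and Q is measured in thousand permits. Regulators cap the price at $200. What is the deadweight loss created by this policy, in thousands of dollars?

7500

In a free market, 1314 - 3P = 3P - 186 gives the equilibrium P* = 250, Q* = 564.
Since 200 < 250, the ceiling is binding.
At P = 200: Qd = 1314 - 3·200 = 714 and Qs = 3·200 - 186 = 414.
Quantity traded falls to 414. At Q = 414 the demand price is (1314 - 414)/3 = 300 and the supply price is (186 + 414)/3 = 200.
Deadweight loss = ½ · (300 - 200) · (564 - 414) = ½ · 100 · 150 = 7500.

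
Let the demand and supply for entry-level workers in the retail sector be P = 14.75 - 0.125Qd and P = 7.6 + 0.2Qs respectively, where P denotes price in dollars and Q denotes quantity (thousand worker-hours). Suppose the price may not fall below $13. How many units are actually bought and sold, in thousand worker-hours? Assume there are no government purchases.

Rearranging demand gives Qd = 118 - 8P; rearranging supply gives Qs = 5P - 38. Setting quantity demanded equal to quantity supplied, 118 - 8P = 5P - 38, gives P* = 12 and Q* = 22.
The floor of 13 is above the equilibrium price 12, so it binds.
At P = 13: Qd = 118 - 8·13 = 14 and Qs = 5·13 - 38 = 27.
The quantity actually transacted is the short side, demand: 14.

14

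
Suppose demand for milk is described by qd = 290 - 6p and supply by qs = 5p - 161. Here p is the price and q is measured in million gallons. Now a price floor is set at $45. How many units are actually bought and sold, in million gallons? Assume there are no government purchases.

20

In a free market, 290 - 6p = 5p - 161 gives the equilibrium p* = 41, q* = 44.
The floor of 45 is above the equilibrium price 41, so it binds.
At p = 45: qd = 290 - 6·45 = 20 and qs = 5·45 - 161 = 64.
The quantity actually transacted is the short side, demand: 20.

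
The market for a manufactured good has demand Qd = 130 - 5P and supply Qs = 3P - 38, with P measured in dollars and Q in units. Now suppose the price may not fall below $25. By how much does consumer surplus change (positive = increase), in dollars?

-60

Equilibrium: 130 - 5P = 3P - 38, so 168 = 8P and P* = 21, Q* = 25.
Because the floor (25) lies above the market-clearing price, it is binding.
At P = 25: Qd = 130 - 5·25 = 5 and Qs = 3·25 - 38 = 37.
Consumer surplus without the control is ½ · (26 - 21) · 25 = 62.5.
With the floor, consumers buy 5 units at 25, so CS = ½ · (26 - 25) · 5 = 2.5.
Change in consumer surplus = 2.5 - 62.5 = -60.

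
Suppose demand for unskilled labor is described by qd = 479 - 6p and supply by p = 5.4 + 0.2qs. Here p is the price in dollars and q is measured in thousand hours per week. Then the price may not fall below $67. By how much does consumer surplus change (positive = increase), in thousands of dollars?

-2940

Rearranging supply gives qs = 5p - 27. In a free market, 479 - 6p = 5p - 27 gives the equilibrium p* = 46, q* = 203.
Since 67 > 46, the floor is binding.
At p = 67: qd = 479 - 6·67 = 77 and qs = 5·67 - 27 = 308.
Consumer surplus without the control is ½ · (479/6 - 46) · 203 = 41209/12.
With the floor, consumers buy 77 units at 67, so CS = ½ · (479/6 - 67) · 77 = 5929/12.
Change in consumer surplus = 5929/12 - 41209/12 = -2940.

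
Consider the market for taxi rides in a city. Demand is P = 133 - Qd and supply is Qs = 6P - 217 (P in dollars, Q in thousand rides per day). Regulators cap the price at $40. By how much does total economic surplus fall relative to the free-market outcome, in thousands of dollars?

2100

Rearranging demand gives Qd = 133 - P. Without the control the market clears where 133 - P = 6P - 217, i.e. P* = 50 and Q* = 83.
Since 40 < 50, the ceiling is binding.
At P = 40: Qd = 133 - 40 = 93 and Qs = 6·40 - 217 = 23.
Quantity traded falls to 23. At Q = 23 the demand price is 133 - 23 = 110 and the supply price is (217 + 23)/6 = 40.
Deadweight loss = ½ · (110 - 40) · (83 - 23) = ½ · 70 · 60 = 2100.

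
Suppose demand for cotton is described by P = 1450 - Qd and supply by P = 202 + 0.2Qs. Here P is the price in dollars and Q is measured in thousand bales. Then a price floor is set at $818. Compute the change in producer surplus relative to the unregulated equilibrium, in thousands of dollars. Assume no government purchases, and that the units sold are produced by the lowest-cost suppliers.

241209.6

Rearranging demand gives Qd = 1450 - P; rearranging supply gives Qs = 5P - 1010. In a free market, 1450 - P = 5P - 1010 gives the equilibrium P* = 410, Q* = 1040.
Since 818 > 410, the floor is binding.
At P = 818: Qd = 1450 - 818 = 632 and Qs = 5·818 - 1010 = 3080.
Producer surplus without the control is ½ · (410 - 202) · 1040 = 108160.
With the floor, 632 units are sold at 818. The supply price at Q = 632 is 328.4, so PS = ½ · [(818 - 202) + (818 - 328.4)] · 632 = 349369.6.
Change in producer surplus = 349369.6 - 108160 = 241209.6.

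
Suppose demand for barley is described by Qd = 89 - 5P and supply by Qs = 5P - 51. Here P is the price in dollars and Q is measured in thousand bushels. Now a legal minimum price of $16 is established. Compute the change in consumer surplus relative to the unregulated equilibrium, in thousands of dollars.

-28

Setting quantity demanded equal to quantity supplied, 89 - 5P = 5P - 51, gives P* = 14 and Q* = 19.
The floor of 16 is above the equilibrium price 14, so it binds.
At P = 16: Qd = 89 - 5·16 = 9 and Qs = 5·16 - 51 = 29.
Consumer surplus without the control is ½ · (17.8 - 14) · 19 = 36.1.
With the floor, consumers buy 9 units at 16, so CS = ½ · (17.8 - 16) · 9 = 8.1.
Change in consumer surplus = 8.1 - 36.1 = -28.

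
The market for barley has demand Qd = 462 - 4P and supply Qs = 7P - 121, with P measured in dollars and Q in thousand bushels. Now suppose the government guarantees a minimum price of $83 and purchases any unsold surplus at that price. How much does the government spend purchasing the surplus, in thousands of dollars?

Equilibrium: 462 - 4P = 7P - 121, so 583 = 11P and P* = 53, Q* = 250.
The floor of 83 is above the equilibrium price 53, so it binds.
At P = 83: Qd = 462 - 4·83 = 130 and Qs = 7·83 - 121 = 460.
Surplus = Qs - Qd = 330.
Government expenditure = surplus × support price = 330 × 83 = 27390.

27390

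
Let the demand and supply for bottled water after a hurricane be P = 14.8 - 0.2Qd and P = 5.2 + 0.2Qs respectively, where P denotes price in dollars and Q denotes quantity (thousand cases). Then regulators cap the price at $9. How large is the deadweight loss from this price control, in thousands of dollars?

Rearranging demand gives Qd = 74 - 5P; rearranging supply gives Qs = 5P - 26. Without the control the market clears where 74 - 5P = 5P - 26, i.e. P* = 10 and Q* = 24.
The ceiling of 9 is below the equilibrium price 10, so it binds.
At P = 9: Qd = 74 - 5·9 = 29 and Qs = 5·9 - 26 = 19.
Quantity traded falls to 19. At Q = 19 the demand price is (74 - 19)/5 = 11 and the supply price is (26 + 19)/5 = 9.
Deadweight loss = ½ · (11 - 9) · (24 - 19) = ½ · 2 · 5 = 5.

5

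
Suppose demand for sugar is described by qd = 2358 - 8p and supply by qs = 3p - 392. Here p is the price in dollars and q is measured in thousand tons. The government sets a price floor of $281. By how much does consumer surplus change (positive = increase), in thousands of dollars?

-7254

Without the control the market clears where 2358 - 8p = 3p - 392, i.e. p* = 250 and q* = 358.
Since 281 > 250, the floor is binding.
At p = 281: qd = 2358 - 8·281 = 110 and qs = 3·281 - 392 = 451.
Consumer surplus without the control is ½ · (294.75 - 250) · 358 = 8010.25.
With the floor, consumers buy 110 units at 281, so CS = ½ · (294.75 - 281) · 110 = 756.25.
Change in consumer surplus = 756.25 - 8010.25 = -7254.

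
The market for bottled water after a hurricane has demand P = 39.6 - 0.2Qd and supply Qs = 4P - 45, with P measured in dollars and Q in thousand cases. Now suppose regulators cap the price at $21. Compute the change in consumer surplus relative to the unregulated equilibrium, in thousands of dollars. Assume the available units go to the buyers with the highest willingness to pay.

176.4

Rearranging demand gives Qd = 198 - 5P. Without the control the market clears where 198 - 5P = 4P - 45, i.e. P* = 27 and Q* = 63.
Because the ceiling (21) lies below the market-clearing price, it is binding.
At P = 21: Qd = 198 - 5·21 = 93 and Qs = 4·21 - 45 = 39.
Consumer surplus without the control is ½ · (39.6 - 27) · 63 = 396.9.
With the ceiling, 39 units are sold at 21 (assume they go to the highest-value buyers). The demand price at Q = 39 is 31.8, so CS = ½ · [(39.6 - 21) + (31.8 - 21)] · 39 = 573.3.
Change in consumer surplus = 573.3 - 396.9 = 176.4.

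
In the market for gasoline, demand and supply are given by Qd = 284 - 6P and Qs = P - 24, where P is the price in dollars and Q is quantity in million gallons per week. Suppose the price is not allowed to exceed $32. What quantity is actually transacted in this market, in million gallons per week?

Setting quantity demanded equal to quantity supplied, 284 - 6P = P - 24, gives P* = 44 and Q* = 20.
The ceiling of 32 is below the equilibrium price 44, so it binds.
At P = 32: Qd = 284 - 6·32 = 92 and Qs = 32 - 24 = 8.
The quantity actually transacted is the short side, supply: 8.

8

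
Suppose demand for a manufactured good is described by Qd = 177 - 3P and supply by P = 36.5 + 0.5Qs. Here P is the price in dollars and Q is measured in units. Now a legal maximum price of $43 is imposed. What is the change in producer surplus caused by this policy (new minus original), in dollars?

Rearranging supply gives Qs = 2P - 73. Without the control the market clears where 177 - 3P = 2P - 73, i.e. P* = 50 and Q* = 27.
Because the ceiling (43) lies below the market-clearing price, it is binding.
At P = 43: Qd = 177 - 3·43 = 48 and Qs = 2·43 - 73 = 13.
Producer surplus without the control is ½ · (50 - 36.5) · 27 = 182.25.
With the ceiling, producers sell 13 units at 43, so PS = ½ · (43 - 36.5) · 13 = 42.25.
Change in producer surplus = 42.25 - 182.25 = -140.

-140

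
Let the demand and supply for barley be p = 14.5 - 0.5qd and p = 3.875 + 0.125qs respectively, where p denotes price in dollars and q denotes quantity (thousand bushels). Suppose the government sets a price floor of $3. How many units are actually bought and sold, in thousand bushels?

Rearranging demand gives qd = 29 - 2p; rearranging supply gives qs = 8p - 31. Without the control the market clears where 29 - 2p = 8p - 31, i.e. p* = 6 and q* = 17.
Since 3 is below p* = 6, the floor does not bind and the free-market outcome prevails.

17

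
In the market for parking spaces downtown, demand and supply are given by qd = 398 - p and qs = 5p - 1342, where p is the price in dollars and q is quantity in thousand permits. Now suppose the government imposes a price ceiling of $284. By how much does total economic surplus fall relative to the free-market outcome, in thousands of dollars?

540

In a free market, 398 - p = 5p - 1342 gives the equilibrium p* = 290, q* = 108.
Because the ceiling (284) lies below the market-clearing price, it is binding.
At p = 284: qd = 398 - 284 = 114 and qs = 5·284 - 1342 = 78.
Quantity traded falls to 78. At q = 78 the demand price is 398 - 78 = 320 and the supply price is (1342 + 78)/5 = 284.
Deadweight loss = ½ · (320 - 284) · (108 - 78) = ½ · 36 · 30 = 540.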